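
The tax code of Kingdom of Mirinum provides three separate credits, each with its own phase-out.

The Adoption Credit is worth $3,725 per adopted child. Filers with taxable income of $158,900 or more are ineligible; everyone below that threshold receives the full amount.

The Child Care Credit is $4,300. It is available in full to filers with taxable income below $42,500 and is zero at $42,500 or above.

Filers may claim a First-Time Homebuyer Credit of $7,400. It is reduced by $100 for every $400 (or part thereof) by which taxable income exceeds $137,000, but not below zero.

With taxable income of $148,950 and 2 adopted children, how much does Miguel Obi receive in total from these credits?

$11,850

Adoption Credit: base = 2 × $3,725 = $7,450. $148,950 is below the $158,900 cutoff, so the full $7,450 applies.
Child Care Credit: $148,950 meets or exceeds the $42,500 cutoff, so the credit is $0.
First-Time Homebuyer Credit: income exceeds $137,000 by $11,950, which is 30 full-or-partial $400 increments; reduction = 30 × $100 = $3,000, leaving $4,400.
Total: $7,450 + $0 + $4,400 = $11,850.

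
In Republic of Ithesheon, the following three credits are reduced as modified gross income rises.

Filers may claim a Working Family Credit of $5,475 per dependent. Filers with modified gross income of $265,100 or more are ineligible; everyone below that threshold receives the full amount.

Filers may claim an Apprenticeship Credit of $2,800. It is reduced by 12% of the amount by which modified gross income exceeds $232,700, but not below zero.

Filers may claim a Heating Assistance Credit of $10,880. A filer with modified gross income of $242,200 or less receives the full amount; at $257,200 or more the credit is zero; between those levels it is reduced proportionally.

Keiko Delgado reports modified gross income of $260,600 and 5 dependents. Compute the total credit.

Working Family Credit: base = 5 × $5,475 = $27,375. $260,600 is below the $265,100 cutoff, so the full $27,375 applies.
Apprenticeship Credit: 12% of the $27,900 excess over $232,700 is $3,348 ≥ base, so the credit is $0.
Heating Assistance Credit: $260,600 is at or above $257,200, so the credit is $0.
Total: $27,375 + $0 + $0 = $27,375.

$27,375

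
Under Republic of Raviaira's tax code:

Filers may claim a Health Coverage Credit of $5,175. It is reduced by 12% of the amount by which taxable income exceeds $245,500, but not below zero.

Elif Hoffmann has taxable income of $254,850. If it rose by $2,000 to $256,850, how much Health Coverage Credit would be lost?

At $254,850 — 12% of the $9,350 excess over $245,500 is $1,122; credit = $5,175 − $1,122 = $4,053.
At $256,850 — 12% of the $11,350 excess over $245,500 is $1,362; credit = $5,175 − $1,362 = $3,813.
Lost: $4,053 − $3,813 = $240.

$240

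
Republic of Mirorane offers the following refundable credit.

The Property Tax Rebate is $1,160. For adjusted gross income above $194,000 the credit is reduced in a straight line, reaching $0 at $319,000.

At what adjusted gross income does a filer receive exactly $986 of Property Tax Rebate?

$986 is 986/1,160 of the full $1,160, so 174/1,160 of the $125,000 range has been used: income = $194,000 + $125,000 × 174/1,160 = $212,750.

$212,750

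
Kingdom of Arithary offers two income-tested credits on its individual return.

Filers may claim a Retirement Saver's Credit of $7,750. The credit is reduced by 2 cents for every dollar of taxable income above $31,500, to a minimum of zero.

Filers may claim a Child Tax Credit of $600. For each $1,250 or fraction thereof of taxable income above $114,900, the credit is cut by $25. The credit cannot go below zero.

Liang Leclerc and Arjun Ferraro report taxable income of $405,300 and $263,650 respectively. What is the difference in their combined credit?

$2,833

Liang ($405,300): Retirement Saver's Credit: 2% of the $373,800 excess over $31,500 is $7,476; credit = $7,750 − $7,476 = $274. Child Tax Credit: income exceeds $114,900 by $290,400 → 233 increments × $25 = $5,825 ≥ base, so the credit is $0. total $274 + $0 = $274
Arjun ($263,650): Retirement Saver's Credit: 2% of the $232,150 excess over $31,500 is $4,643; credit = $7,750 − $4,643 = $3,107. Child Tax Credit: income exceeds $114,900 by $148,750 → 119 increments × $25 = $2,975 ≥ base, so the credit is $0. total $3,107 + $0 = $3,107
Difference: |$274 − $3,107| = $2,833.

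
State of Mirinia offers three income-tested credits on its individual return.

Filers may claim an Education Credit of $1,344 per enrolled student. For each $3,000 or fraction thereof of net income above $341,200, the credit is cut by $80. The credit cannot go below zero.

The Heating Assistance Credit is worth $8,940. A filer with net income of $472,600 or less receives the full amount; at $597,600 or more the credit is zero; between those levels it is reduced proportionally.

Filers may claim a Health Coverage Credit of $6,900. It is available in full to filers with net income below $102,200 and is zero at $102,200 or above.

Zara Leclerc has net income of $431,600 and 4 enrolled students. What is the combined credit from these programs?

Education Credit: base = 4 × $1,344 = $5,376. income exceeds $341,200 by $90,400, which is 31 full-or-partial $3,000 increments; reduction = 31 × $80 = $2,480, leaving $2,896.
Heating Assistance Credit: $431,600 is at or below the $472,600 threshold, so the full $8,940 applies.
Health Coverage Credit: $431,600 meets or exceeds the $102,200 cutoff, so the credit is $0.
Total: $2,896 + $8,940 + $0 = $11,836.

$11,836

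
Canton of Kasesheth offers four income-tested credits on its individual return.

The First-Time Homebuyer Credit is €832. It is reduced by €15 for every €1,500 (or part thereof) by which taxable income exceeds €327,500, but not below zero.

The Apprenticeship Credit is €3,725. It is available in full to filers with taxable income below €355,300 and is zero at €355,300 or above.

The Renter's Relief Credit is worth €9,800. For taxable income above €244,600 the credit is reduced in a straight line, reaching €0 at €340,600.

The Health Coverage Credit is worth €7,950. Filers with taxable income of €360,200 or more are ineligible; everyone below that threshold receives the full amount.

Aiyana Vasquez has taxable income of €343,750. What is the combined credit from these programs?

First-Time Homebuyer Credit: income exceeds €327,500 by €16,250, which is 11 full-or-partial €1,500 increments; reduction = 11 × €15 = €165, leaving €667.
Apprenticeship Credit: €343,750 is below the €355,300 cutoff, so the full €3,725 applies.
Renter's Relief Credit: €343,750 is at or above €340,600, so the credit is €0.
Health Coverage Credit: €343,750 is below the €360,200 cutoff, so the full €7,950 applies.
Total: €667 + €3,725 + €0 + €7,950 = €12,342.

€12,342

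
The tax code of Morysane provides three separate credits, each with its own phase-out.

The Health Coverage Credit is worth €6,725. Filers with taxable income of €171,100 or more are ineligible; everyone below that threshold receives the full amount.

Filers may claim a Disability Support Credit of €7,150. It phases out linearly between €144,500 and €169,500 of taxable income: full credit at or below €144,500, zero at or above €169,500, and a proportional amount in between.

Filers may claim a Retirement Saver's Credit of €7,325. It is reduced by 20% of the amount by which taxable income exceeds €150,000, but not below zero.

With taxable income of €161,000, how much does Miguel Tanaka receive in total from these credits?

Health Coverage Credit: €161,000 is below the €171,100 cutoff, so the full €6,725 applies.
Disability Support Credit: €161,000 is €16,500 into a €25,000 phase-out range, leaving 8,500/25,000 of the credit: €7,150 × 8,500/25,000 = €2,431.
Retirement Saver's Credit: 20% of the €11,000 excess over €150,000 is €2,200; credit = €7,325 − €2,200 = €5,125.
Total: €6,725 + €2,431 + €5,125 = €14,281.

€14,281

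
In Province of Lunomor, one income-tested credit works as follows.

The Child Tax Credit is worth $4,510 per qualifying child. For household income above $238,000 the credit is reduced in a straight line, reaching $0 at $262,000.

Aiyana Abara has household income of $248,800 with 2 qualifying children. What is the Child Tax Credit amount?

$4,961

Child Tax Credit: base = 2 × $4,510 = $9,020. $248,800 is $10,800 into a $24,000 phase-out range, leaving 13,200/24,000 of the credit: $9,020 × 13,200/24,000 = $4,961.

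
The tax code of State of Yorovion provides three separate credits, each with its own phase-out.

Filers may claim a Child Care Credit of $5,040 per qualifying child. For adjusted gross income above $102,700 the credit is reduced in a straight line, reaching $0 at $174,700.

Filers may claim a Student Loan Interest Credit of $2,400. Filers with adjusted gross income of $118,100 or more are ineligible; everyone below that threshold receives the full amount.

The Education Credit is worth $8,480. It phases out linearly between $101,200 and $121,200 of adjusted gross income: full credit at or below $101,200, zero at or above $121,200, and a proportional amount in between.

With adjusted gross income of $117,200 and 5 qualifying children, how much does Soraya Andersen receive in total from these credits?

Child Care Credit: base = 5 × $5,040 = $25,200. $117,200 is $14,500 into a $72,000 phase-out range, leaving 57,500/72,000 of the credit: $25,200 × 57,500/72,000 = $20,125.
Student Loan Interest Credit: $117,200 is below the $118,100 cutoff, so the full $2,400 applies.
Education Credit: $117,200 is $16,000 into a $20,000 phase-out range, leaving 4,000/20,000 of the credit: $8,480 × 4,000/20,000 = $1,696.
Total: $20,125 + $2,400 + $1,696 = $24,221.

$24,221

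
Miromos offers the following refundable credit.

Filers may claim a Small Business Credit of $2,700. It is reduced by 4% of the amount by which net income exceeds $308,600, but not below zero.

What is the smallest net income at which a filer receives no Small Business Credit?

The credit falls by 4% of each dollar above $308,600, so it reaches zero when the excess is $2,700 / 4% = $67,500: income = $308,600 + $67,500 = $376,100.

$376,100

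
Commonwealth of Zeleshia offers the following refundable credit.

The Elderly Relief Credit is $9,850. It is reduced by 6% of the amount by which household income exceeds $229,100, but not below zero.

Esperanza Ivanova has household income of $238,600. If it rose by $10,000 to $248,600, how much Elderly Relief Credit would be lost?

$600

At $238,600 — 6% of the $9,500 excess over $229,100 is $570; credit = $9,850 − $570 = $9,280.
At $248,600 — 6% of the $19,500 excess over $229,100 is $1,170; credit = $9,850 − $1,170 = $8,680.
Lost: $9,280 − $8,680 = $600.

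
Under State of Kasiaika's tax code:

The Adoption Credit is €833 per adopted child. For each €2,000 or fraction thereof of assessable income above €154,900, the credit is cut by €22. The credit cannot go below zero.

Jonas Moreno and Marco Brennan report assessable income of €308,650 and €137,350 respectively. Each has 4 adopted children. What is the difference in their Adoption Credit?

Jonas (€308,650): Adoption Credit: base = 4 × €833 = €3,332. income exceeds €154,900 by €153,750, which is 77 full-or-partial €2,000 increments; reduction = 77 × €22 = €1,694, leaving €1,638.
Marco (€137,350): Adoption Credit: base = 4 × €833 = €3,332. €137,350 is at or below the €154,900 threshold, so the full €3,332 applies.
Difference: |€1,638 − €3,332| = €1,694.

€1,694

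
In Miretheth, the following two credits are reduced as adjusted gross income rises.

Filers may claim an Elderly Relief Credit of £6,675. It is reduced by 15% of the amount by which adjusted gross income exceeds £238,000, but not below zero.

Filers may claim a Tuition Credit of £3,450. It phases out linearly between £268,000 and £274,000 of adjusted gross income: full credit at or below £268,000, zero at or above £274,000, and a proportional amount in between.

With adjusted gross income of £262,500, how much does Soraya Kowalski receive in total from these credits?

Elderly Relief Credit: 15% of the £24,500 excess over £238,000 is £3,675; credit = £6,675 − £3,675 = £3,000.
Tuition Credit: £262,500 is at or below the £268,000 threshold, so the full £3,450 applies.
Total: £3,000 + £3,450 = £6,450.

£6,450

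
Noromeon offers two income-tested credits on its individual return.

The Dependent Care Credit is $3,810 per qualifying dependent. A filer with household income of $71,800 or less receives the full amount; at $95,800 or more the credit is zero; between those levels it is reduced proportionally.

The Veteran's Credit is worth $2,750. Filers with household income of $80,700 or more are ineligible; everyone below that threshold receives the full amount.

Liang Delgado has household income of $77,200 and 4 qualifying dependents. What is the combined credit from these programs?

Dependent Care Credit: base = 4 × $3,810 = $15,240. $77,200 is $5,400 into a $24,000 phase-out range, leaving 18,600/24,000 of the credit: $15,240 × 18,600/24,000 = $11,811.
Veteran's Credit: $77,200 is below the $80,700 cutoff, so the full $2,750 applies.
Total: $11,811 + $2,750 = $14,561.

$14,561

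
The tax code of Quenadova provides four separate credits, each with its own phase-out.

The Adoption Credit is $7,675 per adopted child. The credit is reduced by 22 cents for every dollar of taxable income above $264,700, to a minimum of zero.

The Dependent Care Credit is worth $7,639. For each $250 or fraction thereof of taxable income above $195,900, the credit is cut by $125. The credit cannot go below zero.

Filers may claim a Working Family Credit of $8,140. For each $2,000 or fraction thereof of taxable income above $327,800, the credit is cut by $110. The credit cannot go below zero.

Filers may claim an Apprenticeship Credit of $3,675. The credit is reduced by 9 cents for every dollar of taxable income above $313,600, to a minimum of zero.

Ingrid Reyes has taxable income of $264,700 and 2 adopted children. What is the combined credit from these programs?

Adoption Credit: base = 2 × $7,675 = $15,350. $264,700 is at or below the $264,700 threshold, so the full $15,350 applies.
Dependent Care Credit: income exceeds $195,900 by $68,800 → 276 increments × $125 = $34,500 ≥ base, so the credit is $0.
Working Family Credit: $264,700 is at or below the $327,800 threshold, so the full $8,140 applies.
Apprenticeship Credit: $264,700 is at or below the $313,600 threshold, so the full $3,675 applies.
Total: $15,350 + $0 + $8,140 + $3,675 = $27,165.

$27,165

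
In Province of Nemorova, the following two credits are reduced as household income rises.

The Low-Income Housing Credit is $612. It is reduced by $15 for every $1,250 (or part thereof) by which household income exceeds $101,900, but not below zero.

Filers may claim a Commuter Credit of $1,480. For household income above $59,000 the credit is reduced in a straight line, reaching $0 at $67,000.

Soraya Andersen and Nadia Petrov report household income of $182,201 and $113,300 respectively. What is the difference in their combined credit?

$462

Soraya ($182,201): Low-Income Housing Credit: income exceeds $101,900 by $80,301 → 65 increments × $15 = $975 ≥ base, so the credit is $0. Commuter Credit: $182,201 is at or above $67,000, so the credit is $0. total $0 + $0 = $0
Nadia ($113,300): Low-Income Housing Credit: income exceeds $101,900 by $11,400, which is 10 full-or-partial $1,250 increments; reduction = 10 × $15 = $150, leaving $462. Commuter Credit: $113,300 is at or above $67,000, so the credit is $0. total $462 + $0 = $462
Difference: |$0 − $462| = $462.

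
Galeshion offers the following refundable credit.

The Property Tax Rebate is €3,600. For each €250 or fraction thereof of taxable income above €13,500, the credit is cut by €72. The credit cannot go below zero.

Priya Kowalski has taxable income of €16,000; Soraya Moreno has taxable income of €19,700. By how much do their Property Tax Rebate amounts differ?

Priya (€16,000): Property Tax Rebate: income exceeds €13,500 by €2,500, which is 10 full-or-partial €250 increments; reduction = 10 × €72 = €720, leaving €2,880.
Soraya (€19,700): Property Tax Rebate: income exceeds €13,500 by €6,200, which is 25 full-or-partial €250 increments; reduction = 25 × €72 = €1,800, leaving €1,800.
Difference: |€2,880 − €1,800| = €1,080.

€1,080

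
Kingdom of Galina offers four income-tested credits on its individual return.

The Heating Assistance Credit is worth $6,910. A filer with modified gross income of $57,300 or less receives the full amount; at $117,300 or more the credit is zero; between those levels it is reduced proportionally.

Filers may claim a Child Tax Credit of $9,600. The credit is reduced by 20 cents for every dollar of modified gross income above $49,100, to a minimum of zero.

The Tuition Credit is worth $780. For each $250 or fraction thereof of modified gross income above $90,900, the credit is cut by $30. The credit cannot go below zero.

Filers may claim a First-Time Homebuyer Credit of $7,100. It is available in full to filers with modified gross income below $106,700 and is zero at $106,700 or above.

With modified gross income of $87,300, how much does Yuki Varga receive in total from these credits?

Heating Assistance Credit: $87,300 is $30,000 into a $60,000 phase-out range, leaving 30,000/60,000 of the credit: $6,910 × 30,000/60,000 = $3,455.
Child Tax Credit: 20% of the $38,200 excess over $49,100 is $7,640; credit = $9,600 − $7,640 = $1,960.
Tuition Credit: $87,300 is at or below the $90,900 threshold, so the full $780 applies.
First-Time Homebuyer Credit: $87,300 is below the $106,700 cutoff, so the full $7,100 applies.
Total: $3,455 + $1,960 + $780 + $7,100 = $13,295.

$13,295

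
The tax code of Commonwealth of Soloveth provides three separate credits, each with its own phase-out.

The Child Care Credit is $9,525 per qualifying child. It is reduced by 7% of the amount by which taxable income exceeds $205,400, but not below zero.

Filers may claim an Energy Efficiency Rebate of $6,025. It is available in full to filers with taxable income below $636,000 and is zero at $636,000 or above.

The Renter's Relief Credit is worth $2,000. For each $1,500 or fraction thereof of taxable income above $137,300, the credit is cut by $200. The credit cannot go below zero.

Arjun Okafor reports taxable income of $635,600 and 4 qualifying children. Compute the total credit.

Child Care Credit: base = 4 × $9,525 = $38,100. 7% of the $430,200 excess over $205,400 is $30,114; credit = $38,100 − $30,114 = $7,986.
Energy Efficiency Rebate: $635,600 is below the $636,000 cutoff, so the full $6,025 applies.
Renter's Relief Credit: income exceeds $137,300 by $498,300 → 333 increments × $200 = $66,600 ≥ base, so the credit is $0.
Total: $7,986 + $6,025 + $0 = $14,011.

$14,011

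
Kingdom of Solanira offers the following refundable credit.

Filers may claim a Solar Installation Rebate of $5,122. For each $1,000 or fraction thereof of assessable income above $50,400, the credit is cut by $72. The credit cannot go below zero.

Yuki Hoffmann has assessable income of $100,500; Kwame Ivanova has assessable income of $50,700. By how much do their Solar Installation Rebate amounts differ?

Yuki ($100,500): Solar Installation Rebate: income exceeds $50,400 by $50,100, which is 51 full-or-partial $1,000 increments; reduction = 51 × $72 = $3,672, leaving $1,450.
Kwame ($50,700): Solar Installation Rebate: income exceeds $50,400 by $300, which is 1 full-or-partial $1,000 increment; reduction = 1 × $72 = $72, leaving $5,050.
Difference: |$1,450 − $5,050| = $3,600.

$3,600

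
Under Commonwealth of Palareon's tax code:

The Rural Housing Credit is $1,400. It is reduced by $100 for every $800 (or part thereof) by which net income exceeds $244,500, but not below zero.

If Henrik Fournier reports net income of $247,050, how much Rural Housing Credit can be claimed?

Rural Housing Credit: income exceeds $244,500 by $2,550, which is 4 full-or-partial $800 increments; reduction = 4 × $100 = $400, leaving $1,000.

$1,000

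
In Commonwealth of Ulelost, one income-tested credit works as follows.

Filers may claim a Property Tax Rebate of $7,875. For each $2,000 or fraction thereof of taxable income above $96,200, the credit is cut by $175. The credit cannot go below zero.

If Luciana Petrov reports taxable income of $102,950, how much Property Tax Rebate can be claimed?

Property Tax Rebate: income exceeds $96,200 by $6,750, which is 4 full-or-partial $2,000 increments; reduction = 4 × $175 = $700, leaving $7,175.

$7,175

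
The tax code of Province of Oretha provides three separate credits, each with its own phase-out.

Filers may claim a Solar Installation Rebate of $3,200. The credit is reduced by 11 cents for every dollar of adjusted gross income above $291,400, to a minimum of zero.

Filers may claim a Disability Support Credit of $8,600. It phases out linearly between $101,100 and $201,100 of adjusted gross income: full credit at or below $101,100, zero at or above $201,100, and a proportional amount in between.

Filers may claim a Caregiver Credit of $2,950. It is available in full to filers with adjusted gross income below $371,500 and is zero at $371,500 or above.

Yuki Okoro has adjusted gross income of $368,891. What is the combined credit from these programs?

$2,950

Solar Installation Rebate: 11% of the $77,491 excess over $291,400 is $8,524.01 ≥ base, so the credit is $0.
Disability Support Credit: $368,891 is at or above $201,100, so the credit is $0.
Caregiver Credit: $368,891 is below the $371,500 cutoff, so the full $2,950 applies.
Total: $0 + $0 + $2,950 = $2,950.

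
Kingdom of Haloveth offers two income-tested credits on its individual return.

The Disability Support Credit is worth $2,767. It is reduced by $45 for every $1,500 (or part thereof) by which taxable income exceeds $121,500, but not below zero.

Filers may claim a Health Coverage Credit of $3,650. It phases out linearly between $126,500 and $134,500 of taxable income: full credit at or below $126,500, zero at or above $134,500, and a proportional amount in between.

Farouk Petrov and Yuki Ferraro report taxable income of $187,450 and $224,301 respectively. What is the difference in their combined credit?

$787

Farouk ($187,450): Disability Support Credit: income exceeds $121,500 by $65,950, which is 44 full-or-partial $1,500 increments; reduction = 44 × $45 = $1,980, leaving $787. Health Coverage Credit: $187,450 is at or above $134,500, so the credit is $0. total $787 + $0 = $787
Yuki ($224,301): Disability Support Credit: income exceeds $121,500 by $102,801 → 69 increments × $45 = $3,105 ≥ base, so the credit is $0. Health Coverage Credit: $224,301 is at or above $134,500, so the credit is $0. total $0 + $0 = $0
Difference: |$787 − $0| = $787.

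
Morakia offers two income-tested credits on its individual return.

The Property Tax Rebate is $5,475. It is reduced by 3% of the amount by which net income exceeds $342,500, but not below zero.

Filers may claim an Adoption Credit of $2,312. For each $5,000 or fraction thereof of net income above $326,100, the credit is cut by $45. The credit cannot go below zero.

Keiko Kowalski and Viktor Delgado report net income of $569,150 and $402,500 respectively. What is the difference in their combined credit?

Keiko ($569,150): Property Tax Rebate: 3% of the $226,650 excess over $342,500 is $6,799.50 ≥ base, so the credit is $0. Adoption Credit: income exceeds $326,100 by $243,050, which is 49 full-or-partial $5,000 increments; reduction = 49 × $45 = $2,205, leaving $107. total $0 + $107 = $107
Viktor ($402,500): Property Tax Rebate: 3% of the $60,000 excess over $342,500 is $1,800; credit = $5,475 − $1,800 = $3,675. Adoption Credit: income exceeds $326,100 by $76,400, which is 16 full-or-partial $5,000 increments; reduction = 16 × $45 = $720, leaving $1,592. total $3,675 + $1,592 = $5,267
Difference: |$107 − $5,267| = $5,160.

$5,160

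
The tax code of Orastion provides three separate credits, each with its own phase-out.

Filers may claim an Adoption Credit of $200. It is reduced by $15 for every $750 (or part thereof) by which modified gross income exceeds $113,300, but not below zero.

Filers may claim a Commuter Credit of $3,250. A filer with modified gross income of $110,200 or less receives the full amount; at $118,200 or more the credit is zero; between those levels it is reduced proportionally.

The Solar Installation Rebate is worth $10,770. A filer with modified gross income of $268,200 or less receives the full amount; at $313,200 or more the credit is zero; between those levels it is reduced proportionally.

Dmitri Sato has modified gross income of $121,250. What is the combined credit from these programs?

$10,805

Adoption Credit: income exceeds $113,300 by $7,950, which is 11 full-or-partial $750 increments; reduction = 11 × $15 = $165, leaving $35.
Commuter Credit: $121,250 is at or above $118,200, so the credit is $0.
Solar Installation Rebate: $121,250 is at or below the $268,200 threshold, so the full $10,770 applies.
Total: $35 + $0 + $10,770 = $10,805.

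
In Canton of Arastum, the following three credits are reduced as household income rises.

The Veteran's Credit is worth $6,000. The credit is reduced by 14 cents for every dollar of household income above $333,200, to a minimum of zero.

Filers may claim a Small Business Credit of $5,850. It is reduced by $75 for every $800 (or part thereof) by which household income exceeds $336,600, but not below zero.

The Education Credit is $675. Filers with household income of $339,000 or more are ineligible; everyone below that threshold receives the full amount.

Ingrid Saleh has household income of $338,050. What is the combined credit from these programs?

$11,696

Veteran's Credit: 14% of the $4,850 excess over $333,200 is $679; credit = $6,000 − $679 = $5,321.
Small Business Credit: income exceeds $336,600 by $1,450, which is 2 full-or-partial $800 increments; reduction = 2 × $75 = $150, leaving $5,700.
Education Credit: $338,050 is below the $339,000 cutoff, so the full $675 applies.
Total: $5,321 + $5,700 + $675 = $11,696.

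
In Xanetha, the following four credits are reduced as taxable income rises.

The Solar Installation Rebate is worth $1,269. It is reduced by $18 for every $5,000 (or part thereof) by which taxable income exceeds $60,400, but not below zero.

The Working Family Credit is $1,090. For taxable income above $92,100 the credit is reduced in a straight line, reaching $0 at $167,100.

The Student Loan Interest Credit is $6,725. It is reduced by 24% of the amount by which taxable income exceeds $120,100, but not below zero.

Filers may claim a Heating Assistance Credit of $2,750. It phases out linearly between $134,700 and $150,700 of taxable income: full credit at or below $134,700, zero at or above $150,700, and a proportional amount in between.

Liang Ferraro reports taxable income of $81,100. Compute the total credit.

$11,744

Solar Installation Rebate: income exceeds $60,400 by $20,700, which is 5 full-or-partial $5,000 increments; reduction = 5 × $18 = $90, leaving $1,179.
Working Family Credit: $81,100 is at or below the $92,100 threshold, so the full $1,090 applies.
Student Loan Interest Credit: $81,100 is at or below the $120,100 threshold, so the full $6,725 applies.
Heating Assistance Credit: $81,100 is at or below the $134,700 threshold, so the full $2,750 applies.
Total: $1,179 + $1,090 + $6,725 + $2,750 = $11,744.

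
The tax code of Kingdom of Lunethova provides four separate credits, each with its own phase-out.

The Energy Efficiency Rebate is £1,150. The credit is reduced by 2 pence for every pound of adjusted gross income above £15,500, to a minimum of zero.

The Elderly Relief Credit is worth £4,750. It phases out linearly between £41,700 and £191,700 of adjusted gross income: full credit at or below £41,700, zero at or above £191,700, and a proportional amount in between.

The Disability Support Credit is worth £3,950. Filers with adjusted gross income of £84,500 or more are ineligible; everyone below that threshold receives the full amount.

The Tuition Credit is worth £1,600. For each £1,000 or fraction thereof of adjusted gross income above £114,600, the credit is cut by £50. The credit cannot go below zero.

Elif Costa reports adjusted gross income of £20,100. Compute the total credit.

Energy Efficiency Rebate: 2% of the £4,600 excess over £15,500 is £92; credit = £1,150 − £92 = £1,058.
Elderly Relief Credit: £20,100 is at or below the £41,700 threshold, so the full £4,750 applies.
Disability Support Credit: £20,100 is below the £84,500 cutoff, so the full £3,950 applies.
Tuition Credit: £20,100 is at or below the £114,600 threshold, so the full £1,600 applies.
Total: £1,058 + £4,750 + £3,950 + £1,600 = £11,358.

£11,358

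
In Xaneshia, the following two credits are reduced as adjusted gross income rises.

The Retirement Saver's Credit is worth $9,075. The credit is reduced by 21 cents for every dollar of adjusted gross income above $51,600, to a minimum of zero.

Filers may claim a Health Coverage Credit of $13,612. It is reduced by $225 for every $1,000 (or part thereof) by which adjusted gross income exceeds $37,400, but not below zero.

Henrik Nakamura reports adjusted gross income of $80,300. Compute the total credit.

$6,985

Retirement Saver's Credit: 21% of the $28,700 excess over $51,600 is $6,027; credit = $9,075 − $6,027 = $3,048.
Health Coverage Credit: income exceeds $37,400 by $42,900, which is 43 full-or-partial $1,000 increments; reduction = 43 × $225 = $9,675, leaving $3,937.
Total: $3,048 + $3,937 = $6,985.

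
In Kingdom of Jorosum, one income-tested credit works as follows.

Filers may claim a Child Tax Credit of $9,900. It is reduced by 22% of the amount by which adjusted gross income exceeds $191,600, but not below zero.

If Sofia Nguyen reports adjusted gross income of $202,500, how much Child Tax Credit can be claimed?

Child Tax Credit: 22% of the $10,900 excess over $191,600 is $2,398; credit = $9,900 − $2,398 = $7,502.

$7,502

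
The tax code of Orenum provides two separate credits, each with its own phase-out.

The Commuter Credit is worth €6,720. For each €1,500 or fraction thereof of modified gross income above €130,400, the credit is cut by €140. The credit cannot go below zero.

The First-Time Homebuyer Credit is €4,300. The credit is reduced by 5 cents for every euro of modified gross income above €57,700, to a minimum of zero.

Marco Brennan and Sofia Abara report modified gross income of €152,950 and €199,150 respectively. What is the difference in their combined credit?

€4,200

Marco (€152,950): Commuter Credit: income exceeds €130,400 by €22,550, which is 16 full-or-partial €1,500 increments; reduction = 16 × €140 = €2,240, leaving €4,480. First-Time Homebuyer Credit: 5% of the €95,250 excess over €57,700 is €4,762.50 ≥ base, so the credit is €0. total €4,480 + €0 = €4,480
Sofia (€199,150): Commuter Credit: income exceeds €130,400 by €68,750, which is 46 full-or-partial €1,500 increments; reduction = 46 × €140 = €6,440, leaving €280. First-Time Homebuyer Credit: 5% of the €141,450 excess over €57,700 is €7,072.50 ≥ base, so the credit is €0. total €280 + €0 = €280
Difference: |€4,480 − €280| = €4,200.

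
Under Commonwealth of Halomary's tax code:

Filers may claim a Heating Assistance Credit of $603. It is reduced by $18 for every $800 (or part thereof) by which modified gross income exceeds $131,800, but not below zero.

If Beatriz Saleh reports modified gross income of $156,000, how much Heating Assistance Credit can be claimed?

$45

Heating Assistance Credit: income exceeds $131,800 by $24,200, which is 31 full-or-partial $800 increments; reduction = 31 × $18 = $558, leaving $45.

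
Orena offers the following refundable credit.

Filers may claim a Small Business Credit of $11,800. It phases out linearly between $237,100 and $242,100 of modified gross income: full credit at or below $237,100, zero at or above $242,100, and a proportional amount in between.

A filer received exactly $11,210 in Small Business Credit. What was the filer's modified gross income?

$11,210 is 11,210/11,800 of the full $11,800, so 590/11,800 of the $5,000 range has been used: income = $237,100 + $5,000 × 590/11,800 = $237,350.

$237,350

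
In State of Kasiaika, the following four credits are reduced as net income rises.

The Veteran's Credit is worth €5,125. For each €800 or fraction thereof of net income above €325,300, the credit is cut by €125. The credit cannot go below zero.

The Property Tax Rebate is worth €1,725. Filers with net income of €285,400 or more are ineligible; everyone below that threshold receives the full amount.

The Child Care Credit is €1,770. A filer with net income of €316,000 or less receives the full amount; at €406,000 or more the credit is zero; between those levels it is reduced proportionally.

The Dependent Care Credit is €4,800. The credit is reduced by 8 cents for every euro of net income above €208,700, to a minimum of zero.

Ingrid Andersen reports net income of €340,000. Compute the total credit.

Veteran's Credit: income exceeds €325,300 by €14,700, which is 19 full-or-partial €800 increments; reduction = 19 × €125 = €2,375, leaving €2,750.
Property Tax Rebate: €340,000 meets or exceeds the €285,400 cutoff, so the credit is €0.
Child Care Credit: €340,000 is €24,000 into a €90,000 phase-out range, leaving 66,000/90,000 of the credit: €1,770 × 66,000/90,000 = €1,298.
Dependent Care Credit: 8% of the €131,300 excess over €208,700 is €10,504 ≥ base, so the credit is €0.
Total: €2,750 + €0 + €1,298 + €0 = €4,048.

€4,048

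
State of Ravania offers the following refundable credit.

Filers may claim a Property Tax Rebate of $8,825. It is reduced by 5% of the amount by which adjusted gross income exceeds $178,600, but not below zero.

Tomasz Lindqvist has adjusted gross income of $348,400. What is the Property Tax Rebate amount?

Property Tax Rebate: 5% of the $169,800 excess over $178,600 is $8,490; credit = $8,825 − $8,490 = $335.

$335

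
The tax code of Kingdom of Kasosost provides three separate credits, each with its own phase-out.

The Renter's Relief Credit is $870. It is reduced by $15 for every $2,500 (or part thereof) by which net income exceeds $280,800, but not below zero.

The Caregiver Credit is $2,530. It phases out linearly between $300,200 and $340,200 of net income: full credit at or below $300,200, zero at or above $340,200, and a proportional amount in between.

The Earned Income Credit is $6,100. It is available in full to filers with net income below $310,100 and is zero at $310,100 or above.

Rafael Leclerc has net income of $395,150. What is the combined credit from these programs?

Renter's Relief Credit: income exceeds $280,800 by $114,350, which is 46 full-or-partial $2,500 increments; reduction = 46 × $15 = $690, leaving $180.
Caregiver Credit: $395,150 is at or above $340,200, so the credit is $0.
Earned Income Credit: $395,150 meets or exceeds the $310,100 cutoff, so the credit is $0.
Total: $180 + $0 + $0 = $180.

$180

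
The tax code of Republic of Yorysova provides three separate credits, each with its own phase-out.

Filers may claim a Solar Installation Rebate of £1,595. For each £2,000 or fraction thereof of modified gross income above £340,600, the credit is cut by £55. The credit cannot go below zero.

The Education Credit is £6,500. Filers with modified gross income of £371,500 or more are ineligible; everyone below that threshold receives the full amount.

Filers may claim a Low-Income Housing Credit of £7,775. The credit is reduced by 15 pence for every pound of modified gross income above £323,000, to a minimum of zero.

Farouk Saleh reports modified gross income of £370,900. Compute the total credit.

Solar Installation Rebate: income exceeds £340,600 by £30,300, which is 16 full-or-partial £2,000 increments; reduction = 16 × £55 = £880, leaving £715.
Education Credit: £370,900 is below the £371,500 cutoff, so the full £6,500 applies.
Low-Income Housing Credit: 15% of the £47,900 excess over £323,000 is £7,185; credit = £7,775 − £7,185 = £590.
Total: £715 + £6,500 + £590 = £7,805.

£7,805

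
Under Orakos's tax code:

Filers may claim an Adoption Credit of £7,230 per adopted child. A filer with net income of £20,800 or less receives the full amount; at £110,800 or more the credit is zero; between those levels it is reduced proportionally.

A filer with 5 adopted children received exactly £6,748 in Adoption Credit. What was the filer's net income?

Full credit = 5 × £7,230 = £36,150.
£6,748 is 6,748/36,150 of the full £36,150, so 29,402/36,150 of the £90,000 range has been used: income = £20,800 + £90,000 × 29,402/36,150 = £94,000.

£94,000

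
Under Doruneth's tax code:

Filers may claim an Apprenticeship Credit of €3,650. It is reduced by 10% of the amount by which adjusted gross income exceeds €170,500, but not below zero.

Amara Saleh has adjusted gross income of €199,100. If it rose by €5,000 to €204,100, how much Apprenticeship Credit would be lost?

At €199,100 — 10% of the €28,600 excess over €170,500 is €2,860; credit = €3,650 − €2,860 = €790.
At €204,100 — 10% of the €33,600 excess over €170,500 is €3,360; credit = €3,650 − €3,360 = €290.
Lost: €790 − €290 = €500.

€500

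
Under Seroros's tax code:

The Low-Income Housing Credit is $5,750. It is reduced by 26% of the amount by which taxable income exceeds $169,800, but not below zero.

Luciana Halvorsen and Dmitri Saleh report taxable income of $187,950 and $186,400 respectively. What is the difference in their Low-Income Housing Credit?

$403

Luciana ($187,950): Low-Income Housing Credit: 26% of the $18,150 excess over $169,800 is $4,719; credit = $5,750 − $4,719 = $1,031.
Dmitri ($186,400): Low-Income Housing Credit: 26% of the $16,600 excess over $169,800 is $4,316; credit = $5,750 − $4,316 = $1,434.
Difference: |$1,031 − $1,434| = $403.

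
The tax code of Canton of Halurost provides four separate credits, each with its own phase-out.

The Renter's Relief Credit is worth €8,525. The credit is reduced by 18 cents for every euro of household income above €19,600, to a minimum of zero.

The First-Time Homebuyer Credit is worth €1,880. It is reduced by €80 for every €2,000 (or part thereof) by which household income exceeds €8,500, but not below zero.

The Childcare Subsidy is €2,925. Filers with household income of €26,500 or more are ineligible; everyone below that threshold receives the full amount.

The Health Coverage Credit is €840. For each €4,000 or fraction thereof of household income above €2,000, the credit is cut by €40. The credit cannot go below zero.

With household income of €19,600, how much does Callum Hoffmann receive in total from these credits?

€13,490

Renter's Relief Credit: €19,600 is at or below the €19,600 threshold, so the full €8,525 applies.
First-Time Homebuyer Credit: income exceeds €8,500 by €11,100, which is 6 full-or-partial €2,000 increments; reduction = 6 × €80 = €480, leaving €1,400.
Childcare Subsidy: €19,600 is below the €26,500 cutoff, so the full €2,925 applies.
Health Coverage Credit: income exceeds €2,000 by €17,600, which is 5 full-or-partial €4,000 increments; reduction = 5 × €40 = €200, leaving €640.
Total: €8,525 + €1,400 + €2,925 + €640 = €13,490.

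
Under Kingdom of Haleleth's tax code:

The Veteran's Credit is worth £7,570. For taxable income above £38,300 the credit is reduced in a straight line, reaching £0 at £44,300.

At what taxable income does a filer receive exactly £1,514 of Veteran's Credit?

£1,514 is 1,514/7,570 of the full £7,570, so 6,056/7,570 of the £6,000 range has been used: income = £38,300 + £6,000 × 6,056/7,570 = £43,100.

£43,100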